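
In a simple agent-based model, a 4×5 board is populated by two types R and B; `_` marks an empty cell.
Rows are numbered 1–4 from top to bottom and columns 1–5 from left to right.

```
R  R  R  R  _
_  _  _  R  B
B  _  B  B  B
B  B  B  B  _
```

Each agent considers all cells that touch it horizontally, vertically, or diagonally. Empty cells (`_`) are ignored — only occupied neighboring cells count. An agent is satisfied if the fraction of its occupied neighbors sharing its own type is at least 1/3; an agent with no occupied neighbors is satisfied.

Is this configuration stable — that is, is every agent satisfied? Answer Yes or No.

Yes

Row 1: (1,1)R 1/1 ✓ · (1,2)R 2/2 ✓ · (1,3)R 3/3 ✓ · (1,4)R 2/3 ✓
Row 2: (2,4)R 2/6 ✓ · (2,5)B 2/4 ✓
Row 3: (3,1)B 2/2 ✓ · (3,3)B 4/5 ✓ · (3,4)B 5/6 ✓ · (3,5)B 3/4 ✓
Row 4: (4,1)B 2/2 ✓ · (4,2)B 4/4 ✓ · (4,3)B 4/4 ✓ · (4,4)B 4/4 ✓
All meet the threshold, so the configuration is stable.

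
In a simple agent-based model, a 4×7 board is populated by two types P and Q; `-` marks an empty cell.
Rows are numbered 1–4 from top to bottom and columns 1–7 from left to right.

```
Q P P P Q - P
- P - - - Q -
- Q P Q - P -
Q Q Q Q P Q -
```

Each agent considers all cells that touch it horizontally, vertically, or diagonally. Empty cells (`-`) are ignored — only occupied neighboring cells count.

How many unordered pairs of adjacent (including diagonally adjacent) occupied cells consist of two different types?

15

Scan each occupied cell's neighbors to the right and below (and the two forward diagonals) so each pair is counted once.
Row 1: Q(1,1)–P(1,2)≠ Q(1,1)–P(2,2)≠ P(1,2)–P(1,3)= P(1,2)–P(2,2)= P(1,3)–P(1,4)= P(1,3)–P(2,2)= P(1,4)–Q(1,5)≠ Q(1,5)–Q(2,6)= P(1,7)–Q(2,6)≠  → 4/9 unlike.
Row 2: P(2,2)–Q(3,2)≠ P(2,2)–P(3,3)= Q(2,6)–P(3,6)≠  → 2/3 unlike.
Row 3: Q(3,2)–P(3,3)≠ Q(3,2)–Q(4,2)= Q(3,2)–Q(4,3)= Q(3,2)–Q(4,1)= P(3,3)–Q(3,4)≠ P(3,3)–Q(4,3)≠ P(3,3)–Q(4,4)≠ P(3,3)–Q(4,2)≠ Q(3,4)–Q(4,4)= Q(3,4)–P(4,5)≠ Q(3,4)–Q(4,3)= P(3,6)–Q(4,6)≠ P(3,6)–P(4,5)=  → 7/13 unlike.
Row 4: Q(4,1)–Q(4,2)= Q(4,2)–Q(4,3)= Q(4,3)–Q(4,4)= Q(4,4)–P(4,5)≠ P(4,5)–Q(4,6)≠  → 2/5 unlike.
Total adjacent occupied pairs: 30; unlike-type pairs: 15.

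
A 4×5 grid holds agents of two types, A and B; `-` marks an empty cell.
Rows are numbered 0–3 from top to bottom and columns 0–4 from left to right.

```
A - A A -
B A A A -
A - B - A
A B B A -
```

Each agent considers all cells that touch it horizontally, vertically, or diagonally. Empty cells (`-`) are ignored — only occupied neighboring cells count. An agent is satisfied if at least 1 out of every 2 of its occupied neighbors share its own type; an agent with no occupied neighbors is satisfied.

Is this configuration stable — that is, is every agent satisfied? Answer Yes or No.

(0,0)A 1/2 satisfied
(0,2)A 4/4 satisfied
(0,3)A 3/3 satisfied
(1,0)B 0/3 not
(1,1)A 4/6 satisfied
(1,2)A 4/5 satisfied
(1,3)A 4/5 satisfied
(2,0)A 2/4 satisfied
(2,2)B 2/6 not
(2,4)A 2/2 satisfied
(3,0)A 1/2 satisfied
(3,1)B 2/4 satisfied
(3,2)B 2/3 satisfied
(3,3)A 1/3 not
For instance (1,0) has only 0/3 same-type neighbors, below 1/2.

No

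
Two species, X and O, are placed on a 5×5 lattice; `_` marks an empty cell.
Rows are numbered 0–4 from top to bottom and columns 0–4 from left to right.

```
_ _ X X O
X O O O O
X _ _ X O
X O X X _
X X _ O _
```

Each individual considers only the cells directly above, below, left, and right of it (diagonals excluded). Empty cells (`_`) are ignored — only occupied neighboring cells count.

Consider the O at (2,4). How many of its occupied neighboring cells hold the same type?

1

Occupied neighbors of (2,4): (1,4)=O, (2,3)=X.
Same type (O): 1 of 2.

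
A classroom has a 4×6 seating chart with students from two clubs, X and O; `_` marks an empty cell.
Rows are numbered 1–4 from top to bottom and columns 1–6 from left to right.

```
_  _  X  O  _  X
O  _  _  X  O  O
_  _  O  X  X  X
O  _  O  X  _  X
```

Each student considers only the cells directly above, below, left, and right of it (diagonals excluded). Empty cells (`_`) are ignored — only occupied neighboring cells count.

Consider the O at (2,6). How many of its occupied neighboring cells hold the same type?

1

Occupied neighbors of (2,6): (1,6)=X, (3,6)=X, (2,5)=O.
Same type (O): 1 of 3.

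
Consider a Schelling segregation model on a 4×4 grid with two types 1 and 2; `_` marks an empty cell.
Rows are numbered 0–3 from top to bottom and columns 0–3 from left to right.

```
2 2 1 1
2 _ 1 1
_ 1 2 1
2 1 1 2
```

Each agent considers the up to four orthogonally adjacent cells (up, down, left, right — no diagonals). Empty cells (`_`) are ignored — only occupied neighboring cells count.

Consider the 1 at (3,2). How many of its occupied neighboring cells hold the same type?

1

Occupied neighbors of (3,2): (2,2)=2, (3,1)=1, (3,3)=2.
Same type (1): 1 of 3.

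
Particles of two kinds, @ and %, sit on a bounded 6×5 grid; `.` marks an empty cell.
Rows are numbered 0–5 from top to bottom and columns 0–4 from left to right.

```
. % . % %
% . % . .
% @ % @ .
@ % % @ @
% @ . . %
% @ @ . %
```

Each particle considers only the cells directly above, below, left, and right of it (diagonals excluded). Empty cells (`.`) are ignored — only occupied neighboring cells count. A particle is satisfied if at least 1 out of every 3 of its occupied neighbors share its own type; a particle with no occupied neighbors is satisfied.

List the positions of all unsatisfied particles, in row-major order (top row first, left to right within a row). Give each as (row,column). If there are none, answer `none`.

(2,1), (3,0), (3,1)

(0,1)% 0/0 satisfied
(0,3)% 1/1 satisfied
(0,4)% 1/1 satisfied
(1,0)% 1/1 satisfied
(1,2)% 1/1 satisfied
(2,0)% 1/3 satisfied
(2,1)@ 0/3 not
(2,2)% 2/4 satisfied
(2,3)@ 1/2 satisfied
(3,0)@ 0/3 not
(3,1)% 1/4 not
(3,2)% 2/3 satisfied
(3,3)@ 2/3 satisfied
(3,4)@ 1/2 satisfied
(4,0)% 1/3 satisfied
(4,1)@ 1/3 satisfied
(4,4)% 1/2 satisfied
(5,0)% 1/2 satisfied
(5,1)@ 2/3 satisfied
(5,2)@ 1/1 satisfied
(5,4)% 1/1 satisfied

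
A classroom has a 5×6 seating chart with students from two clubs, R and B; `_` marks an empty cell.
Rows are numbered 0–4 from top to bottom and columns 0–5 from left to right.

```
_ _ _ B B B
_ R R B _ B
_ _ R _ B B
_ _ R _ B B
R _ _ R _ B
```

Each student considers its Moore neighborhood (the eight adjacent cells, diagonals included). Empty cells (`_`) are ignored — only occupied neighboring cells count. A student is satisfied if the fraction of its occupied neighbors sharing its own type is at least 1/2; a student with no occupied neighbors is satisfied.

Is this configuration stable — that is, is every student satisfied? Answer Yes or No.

Yes

(0,3)B 2/3 ✓
(0,4)B 4/4 ✓
(0,5)B 2/2 ✓
(1,1)R 2/2 ✓
(1,2)R 2/4 ✓
(1,3)B 3/5 ✓
(1,5)B 4/4 ✓
(2,2)R 3/4 ✓
(2,4)B 5/5 ✓
(2,5)B 4/4 ✓
(3,2)R 2/2 ✓
(3,4)B 4/5 ✓
(3,5)B 4/4 ✓
(4,0)R 0/0 ✓
(4,3)R 1/2 ✓
(4,5)B 2/2 ✓
All meet the threshold, so the configuration is stable.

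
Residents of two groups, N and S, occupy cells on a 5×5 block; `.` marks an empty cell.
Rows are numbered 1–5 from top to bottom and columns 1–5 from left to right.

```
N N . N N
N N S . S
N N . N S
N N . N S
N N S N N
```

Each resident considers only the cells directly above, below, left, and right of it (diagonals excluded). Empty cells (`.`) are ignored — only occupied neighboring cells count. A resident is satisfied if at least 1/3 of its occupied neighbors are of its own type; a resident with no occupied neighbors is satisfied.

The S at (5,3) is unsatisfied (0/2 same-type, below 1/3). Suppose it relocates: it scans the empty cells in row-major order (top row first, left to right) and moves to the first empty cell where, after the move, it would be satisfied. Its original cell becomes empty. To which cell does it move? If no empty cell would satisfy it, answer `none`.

(1,3)

Vacating (5,3). Empty cells in order:
  (1,3): 1/3 same-type → satisfied — stop here.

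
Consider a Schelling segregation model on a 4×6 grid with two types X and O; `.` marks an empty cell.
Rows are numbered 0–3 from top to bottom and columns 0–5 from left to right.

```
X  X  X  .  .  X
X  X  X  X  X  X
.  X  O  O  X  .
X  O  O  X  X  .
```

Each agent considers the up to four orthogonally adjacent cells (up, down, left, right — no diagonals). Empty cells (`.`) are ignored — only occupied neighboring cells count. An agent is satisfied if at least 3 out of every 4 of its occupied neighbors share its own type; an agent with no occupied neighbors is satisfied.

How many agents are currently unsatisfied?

(0,0)X 2/2 ok
(0,1)X 3/3 ok
(0,2)X 2/2 ok
(0,5)X 1/1 ok
(1,0)X 2/2 ok
(1,1)X 4/4 ok
(1,2)X 3/4 ok
(1,3)X 2/3 unhappy
(1,4)X 3/3 ok
(1,5)X 2/2 ok
(2,1)X 1/3 unhappy
(2,2)O 2/4 unhappy
(2,3)O 1/4 unhappy
(2,4)X 2/3 unhappy
(3,0)X 0/1 unhappy
(3,1)O 1/3 unhappy
(3,2)O 2/3 unhappy
(3,3)X 1/3 unhappy
(3,4)X 2/2 ok
Unsatisfied: (1,3), (2,1), (2,2), (2,3), (2,4), (3,0), (3,1), (3,2), (3,3) — 9 in total.

9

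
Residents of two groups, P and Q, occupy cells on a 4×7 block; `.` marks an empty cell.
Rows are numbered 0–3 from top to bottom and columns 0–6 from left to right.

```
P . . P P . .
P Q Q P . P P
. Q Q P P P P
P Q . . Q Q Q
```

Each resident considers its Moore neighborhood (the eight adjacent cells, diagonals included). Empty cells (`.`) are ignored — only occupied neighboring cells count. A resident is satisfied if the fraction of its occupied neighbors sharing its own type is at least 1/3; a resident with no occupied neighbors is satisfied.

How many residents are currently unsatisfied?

Row 0: (0,0)P 1/2 ✓ · (0,3)P 2/3 ✓ · (0,4)P 3/3 ✓
Row 1: (1,0)P 1/3 ✓ · (1,1)Q 3/5 ✓ · (1,2)Q 3/6 ✓ · (1,3)P 4/6 ✓ · (1,5)P 5/5 ✓ · (1,6)P 3/3 ✓
Row 2: (2,1)Q 4/6 ✓ · (2,2)Q 4/6 ✓ · (2,3)P 2/5 ✓ · (2,4)P 4/6 ✓ · (2,5)P 4/7 ✓ · (2,6)P 3/5 ✓
Row 3: (3,0)P 0/2 ✗ · (3,1)Q 2/3 ✓ · (3,4)Q 1/4 ✗ · (3,5)Q 2/5 ✓ · (3,6)Q 1/3 ✓
Unsatisfied: (3,0), (3,4) — 2 in total.

2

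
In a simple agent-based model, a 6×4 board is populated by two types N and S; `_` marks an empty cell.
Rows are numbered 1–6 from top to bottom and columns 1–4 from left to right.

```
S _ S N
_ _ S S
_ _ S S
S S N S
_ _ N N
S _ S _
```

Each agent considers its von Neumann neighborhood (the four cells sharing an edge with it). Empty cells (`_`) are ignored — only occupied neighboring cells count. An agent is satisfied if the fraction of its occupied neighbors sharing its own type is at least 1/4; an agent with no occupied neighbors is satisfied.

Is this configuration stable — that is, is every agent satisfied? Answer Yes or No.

(1,1)S 0/0 ok
(1,3)S 1/2 ok
(1,4)N 0/2 unhappy
(2,3)S 3/3 ok
(2,4)S 2/3 ok
(3,3)S 2/3 ok
(3,4)S 3/3 ok
(4,1)S 1/1 ok
(4,2)S 1/2 ok
(4,3)N 1/4 ok
(4,4)S 1/3 ok
(5,3)N 2/3 ok
(5,4)N 1/2 ok
(6,1)S 0/0 ok
(6,3)S 0/1 unhappy
For instance (1,4) has only 0/2 same-type neighbors, below 1/4.

No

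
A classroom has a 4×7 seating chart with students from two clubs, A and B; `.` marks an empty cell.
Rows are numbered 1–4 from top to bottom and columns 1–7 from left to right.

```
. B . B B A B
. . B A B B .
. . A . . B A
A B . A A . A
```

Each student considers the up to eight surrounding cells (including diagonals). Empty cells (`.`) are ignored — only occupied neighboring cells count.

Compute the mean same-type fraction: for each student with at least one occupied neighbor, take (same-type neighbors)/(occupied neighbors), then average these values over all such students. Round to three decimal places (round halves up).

0.477

Row 1: (1,2)B 1/1 · (1,4)B 3/4 · (1,5)B 3/5 · (1,6)A 0/4 · (1,7)B 1/2
Row 2: (2,3)B 2/4 · (2,4)A 1/5 · (2,5)B 4/6 · (2,6)B 4/6
Row 3: (3,3)A 2/4 · (3,6)B 2/5 · (3,7)A 1/3
Row 4: (4,1)A 0/1 · (4,2)B 0/2 · (4,4)A 2/2 · (4,5)A 1/2 · (4,7)A 1/2
Sum over 17 students: 1/1 + 3/4 + 3/5 + 0/4 + 1/2 + 2/4 + 1/5 + 4/6 + 4/6 + 2/4 + 2/5 + 1/3 + 0/1 + 0/2 + 2/2 + 1/2 + 1/2 = 487/60; mean = 487/60 ÷ 17 = 487/1020 = 0.477450… → 0.477.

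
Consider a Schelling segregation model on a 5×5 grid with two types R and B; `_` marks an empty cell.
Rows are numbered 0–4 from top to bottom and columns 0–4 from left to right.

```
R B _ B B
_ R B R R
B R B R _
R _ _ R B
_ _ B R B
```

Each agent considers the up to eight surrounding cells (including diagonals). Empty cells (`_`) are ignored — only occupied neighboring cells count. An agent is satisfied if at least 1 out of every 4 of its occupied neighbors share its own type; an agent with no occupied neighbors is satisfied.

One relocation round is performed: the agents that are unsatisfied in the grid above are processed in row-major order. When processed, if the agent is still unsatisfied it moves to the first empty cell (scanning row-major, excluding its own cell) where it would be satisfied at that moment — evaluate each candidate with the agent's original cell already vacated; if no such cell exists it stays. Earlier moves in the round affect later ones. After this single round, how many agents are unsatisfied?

Initially unsatisfied (in order): (2,0), (2,2), (4,2).
  (2,0) → (0,2).
  (2,2) → (1,0).
  (4,2) → (2,0).
Resulting grid:
R B B B B
B R B R R
B R _ R _
R _ _ R B
_ _ _ R B
All satisfied now.

0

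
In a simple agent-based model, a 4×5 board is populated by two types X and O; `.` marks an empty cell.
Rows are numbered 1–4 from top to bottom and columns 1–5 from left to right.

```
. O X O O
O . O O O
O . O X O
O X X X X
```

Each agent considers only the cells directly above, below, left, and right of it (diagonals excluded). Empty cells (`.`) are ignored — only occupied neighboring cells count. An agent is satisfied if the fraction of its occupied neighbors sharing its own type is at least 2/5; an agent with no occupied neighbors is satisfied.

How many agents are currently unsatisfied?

(1,2)O 0/1 ✗
(1,3)X 0/3 ✗
(1,4)O 2/3 ✓
(1,5)O 2/2 ✓
(2,1)O 1/1 ✓
(2,3)O 2/3 ✓
(2,4)O 3/4 ✓
(2,5)O 3/3 ✓
(3,1)O 2/2 ✓
(3,3)O 1/3 ✗
(3,4)X 1/4 ✗
(3,5)O 1/3 ✗
(4,1)O 1/2 ✓
(4,2)X 1/2 ✓
(4,3)X 2/3 ✓
(4,4)X 3/3 ✓
(4,5)X 1/2 ✓
Unsatisfied: (1,2), (1,3), (3,3), (3,4), (3,5) — 5 in total.

5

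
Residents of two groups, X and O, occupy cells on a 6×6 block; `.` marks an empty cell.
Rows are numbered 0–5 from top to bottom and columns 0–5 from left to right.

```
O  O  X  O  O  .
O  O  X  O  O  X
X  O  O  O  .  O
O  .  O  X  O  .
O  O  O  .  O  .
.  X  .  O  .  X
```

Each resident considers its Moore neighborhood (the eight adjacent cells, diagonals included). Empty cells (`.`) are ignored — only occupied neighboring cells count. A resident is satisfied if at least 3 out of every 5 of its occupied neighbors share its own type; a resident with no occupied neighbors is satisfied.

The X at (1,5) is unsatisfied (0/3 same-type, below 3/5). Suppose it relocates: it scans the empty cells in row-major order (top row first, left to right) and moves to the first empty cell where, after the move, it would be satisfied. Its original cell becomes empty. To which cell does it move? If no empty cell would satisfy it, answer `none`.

Vacating (1,5). Empty cells in order:
  (0,5): 0/2 same-type → still unsatisfied.
  (2,4): 1/6 same-type → still unsatisfied.
  (3,1): 1/8 same-type → still unsatisfied.
  (3,5): 0/3 same-type → still unsatisfied.
  (4,3): 1/6 same-type → still unsatisfied.
  (4,5): 1/3 same-type → still unsatisfied.
  (5,0): 1/3 same-type → still unsatisfied.
  (5,2): 1/4 same-type → still unsatisfied.
  (5,4): 1/3 same-type → still unsatisfied.

none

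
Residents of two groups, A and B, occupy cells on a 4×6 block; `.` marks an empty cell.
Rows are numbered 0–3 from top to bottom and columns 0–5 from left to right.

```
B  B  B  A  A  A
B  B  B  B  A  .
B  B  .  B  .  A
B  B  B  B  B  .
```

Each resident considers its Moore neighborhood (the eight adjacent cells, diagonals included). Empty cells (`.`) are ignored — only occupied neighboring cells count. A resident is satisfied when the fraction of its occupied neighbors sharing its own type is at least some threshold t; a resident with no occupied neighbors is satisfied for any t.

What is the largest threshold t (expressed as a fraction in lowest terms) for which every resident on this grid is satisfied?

(0,0)B 3/3
(0,1)B 5/5
(0,2)B 4/5
(0,3)A 2/5
(0,4)A 3/4
(0,5)A 2/2
(1,0)B 5/5
(1,1)B 7/7
(1,2)B 6/7
(1,3)B 3/6
(1,4)A 4/6
(2,0)B 5/5
(2,1)B 7/7
(2,3)B 5/6
(2,5)A 1/2
(3,0)B 3/3
(3,1)B 4/4
(3,2)B 4/4
(3,3)B 3/3
(3,4)B 2/3
The smallest same-type fraction is 2/5 at (0,3), which reduces to 2/5. Any threshold above that leaves this resident unsatisfied.

2/5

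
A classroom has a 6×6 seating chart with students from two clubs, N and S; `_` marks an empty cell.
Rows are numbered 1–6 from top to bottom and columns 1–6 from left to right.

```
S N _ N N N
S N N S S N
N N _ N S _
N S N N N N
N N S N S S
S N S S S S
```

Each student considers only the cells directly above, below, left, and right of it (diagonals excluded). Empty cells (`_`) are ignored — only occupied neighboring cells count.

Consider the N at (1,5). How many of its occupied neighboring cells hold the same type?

2

Occupied neighbors of (1,5): (2,5)=S, (1,4)=N, (1,6)=N.
Same type (N): 2 of 3.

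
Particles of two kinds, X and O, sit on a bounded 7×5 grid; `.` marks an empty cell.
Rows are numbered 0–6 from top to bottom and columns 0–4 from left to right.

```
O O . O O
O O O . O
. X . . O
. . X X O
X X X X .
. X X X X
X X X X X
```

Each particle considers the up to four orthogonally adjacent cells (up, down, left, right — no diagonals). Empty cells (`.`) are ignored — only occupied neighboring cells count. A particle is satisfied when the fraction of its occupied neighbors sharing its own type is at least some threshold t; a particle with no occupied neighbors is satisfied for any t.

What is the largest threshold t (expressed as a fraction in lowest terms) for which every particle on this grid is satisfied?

Row 0: (0,0)O 2/2 · (0,1)O 2/2 · (0,3)O 1/1 · (0,4)O 2/2
Row 1: (1,0)O 2/2 · (1,1)O 3/4 · (1,2)O 1/1 · (1,4)O 2/2
Row 2: (2,1)X 0/1 · (2,4)O 2/2
Row 3: (3,2)X 2/2 · (3,3)X 2/3 · (3,4)O 1/2
Row 4: (4,0)X 1/1 · (4,1)X 3/3 · (4,2)X 4/4 · (4,3)X 3/3
Row 5: (5,1)X 3/3 · (5,2)X 4/4 · (5,3)X 4/4 · (5,4)X 2/2
Row 6: (6,0)X 1/1 · (6,1)X 3/3 · (6,2)X 3/3 · (6,3)X 3/3 · (6,4)X 2/2
The smallest same-type fraction is 0/1 at (2,1), which reduces to 0/1. Any threshold above that leaves this particle unsatisfied.

0/1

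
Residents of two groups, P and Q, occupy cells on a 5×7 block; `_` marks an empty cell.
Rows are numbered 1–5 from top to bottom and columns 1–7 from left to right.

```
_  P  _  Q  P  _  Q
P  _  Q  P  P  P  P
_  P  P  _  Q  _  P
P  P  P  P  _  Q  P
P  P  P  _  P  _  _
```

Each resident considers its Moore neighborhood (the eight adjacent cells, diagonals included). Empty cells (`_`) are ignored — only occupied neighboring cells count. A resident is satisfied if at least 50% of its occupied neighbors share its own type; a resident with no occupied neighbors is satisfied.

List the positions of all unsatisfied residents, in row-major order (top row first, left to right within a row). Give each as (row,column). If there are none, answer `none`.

(1,4), (1,7), (2,3), (3,5), (4,6)

Row 1: (1,2)P 1/2 ✓ · (1,4)Q 1/4 ✗ · (1,5)P 3/4 ✓ · (1,7)Q 0/2 ✗
Row 2: (2,1)P 2/2 ✓ · (2,3)Q 1/5 ✗ · (2,4)P 3/6 ✓ · (2,5)P 3/5 ✓ · (2,6)P 4/6 ✓ · (2,7)P 2/3 ✓
Row 3: (3,2)P 5/6 ✓ · (3,3)P 5/6 ✓ · (3,5)Q 1/5 ✗ · (3,7)P 3/4 ✓
Row 4: (4,1)P 4/4 ✓ · (4,2)P 7/7 ✓ · (4,3)P 6/6 ✓ · (4,4)P 4/5 ✓ · (4,6)Q 1/4 ✗ · (4,7)P 1/2 ✓
Row 5: (5,1)P 3/3 ✓ · (5,2)P 5/5 ✓ · (5,3)P 4/4 ✓ · (5,5)P 1/2 ✓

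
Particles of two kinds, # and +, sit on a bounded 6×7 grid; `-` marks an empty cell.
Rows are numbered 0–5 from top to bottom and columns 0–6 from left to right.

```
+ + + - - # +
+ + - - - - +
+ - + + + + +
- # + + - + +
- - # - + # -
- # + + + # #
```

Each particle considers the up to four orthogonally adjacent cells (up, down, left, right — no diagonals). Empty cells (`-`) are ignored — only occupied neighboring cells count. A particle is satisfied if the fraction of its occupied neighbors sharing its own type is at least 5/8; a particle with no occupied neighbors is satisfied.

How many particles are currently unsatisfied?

(0,0)+ 2/2 satisfied
(0,1)+ 3/3 satisfied
(0,2)+ 1/1 satisfied
(0,5)# 0/1 not
(0,6)+ 1/2 not
(1,0)+ 3/3 satisfied
(1,1)+ 2/2 satisfied
(1,6)+ 2/2 satisfied
(2,0)+ 1/1 satisfied
(2,2)+ 2/2 satisfied
(2,3)+ 3/3 satisfied
(2,4)+ 2/2 satisfied
(2,5)+ 3/3 satisfied
(2,6)+ 3/3 satisfied
(3,1)# 0/1 not
(3,2)+ 2/4 not
(3,3)+ 2/2 satisfied
(3,5)+ 2/3 satisfied
(3,6)+ 2/2 satisfied
(4,2)# 0/2 not
(4,4)+ 1/2 not
(4,5)# 1/3 not
(5,1)# 0/1 not
(5,2)+ 1/3 not
(5,3)+ 2/2 satisfied
(5,4)+ 2/3 satisfied
(5,5)# 2/3 satisfied
(5,6)# 1/1 satisfied
Unsatisfied: (0,5), (0,6), (3,1), (3,2), (4,2), (4,4), (4,5), (5,1), (5,2) — 9 in total.

9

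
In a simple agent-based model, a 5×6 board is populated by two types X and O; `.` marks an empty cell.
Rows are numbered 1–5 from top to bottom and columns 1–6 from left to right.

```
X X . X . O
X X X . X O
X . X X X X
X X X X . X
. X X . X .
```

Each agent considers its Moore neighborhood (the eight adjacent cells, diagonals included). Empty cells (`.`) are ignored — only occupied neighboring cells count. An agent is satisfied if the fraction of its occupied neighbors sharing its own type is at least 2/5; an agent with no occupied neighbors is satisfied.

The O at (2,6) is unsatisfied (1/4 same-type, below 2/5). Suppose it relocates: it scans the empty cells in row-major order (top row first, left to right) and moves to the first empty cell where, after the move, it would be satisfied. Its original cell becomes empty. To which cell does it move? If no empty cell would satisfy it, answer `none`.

none

Vacating (2,6). Empty cells in order:
  (1,3): 0/4 same-type → still unsatisfied.
  (1,5): 1/3 same-type → still unsatisfied.
  (2,4): 0/6 same-type → still unsatisfied.
  (3,2): 0/8 same-type → still unsatisfied.
  (4,5): 0/6 same-type → still unsatisfied.
  (5,1): 0/3 same-type → still unsatisfied.
  (5,4): 0/4 same-type → still unsatisfied.
  (5,6): 0/2 same-type → still unsatisfied.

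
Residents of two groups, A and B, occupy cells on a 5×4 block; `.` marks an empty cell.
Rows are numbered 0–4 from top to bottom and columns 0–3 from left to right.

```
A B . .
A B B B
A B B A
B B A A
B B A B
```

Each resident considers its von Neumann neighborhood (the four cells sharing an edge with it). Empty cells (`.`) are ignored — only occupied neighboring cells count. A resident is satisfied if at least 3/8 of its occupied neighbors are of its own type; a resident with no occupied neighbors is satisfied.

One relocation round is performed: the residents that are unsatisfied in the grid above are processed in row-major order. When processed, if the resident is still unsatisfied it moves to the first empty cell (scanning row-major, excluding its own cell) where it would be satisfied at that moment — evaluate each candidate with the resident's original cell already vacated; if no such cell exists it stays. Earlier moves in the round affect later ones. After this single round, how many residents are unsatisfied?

2

Initially unsatisfied (in order): (2,0), (2,3), (4,2), (4,3).
  (2,0): no empty cell satisfies it; stays.
  (2,3): no empty cell satisfies it; stays.
  (4,2): no empty cell satisfies it; stays.
  (4,3) → (0,2).
Resulting grid:
A B B .
A B B B
A B B A
B B A A
B B A .
Unsatisfied now: (2,0), (2,3).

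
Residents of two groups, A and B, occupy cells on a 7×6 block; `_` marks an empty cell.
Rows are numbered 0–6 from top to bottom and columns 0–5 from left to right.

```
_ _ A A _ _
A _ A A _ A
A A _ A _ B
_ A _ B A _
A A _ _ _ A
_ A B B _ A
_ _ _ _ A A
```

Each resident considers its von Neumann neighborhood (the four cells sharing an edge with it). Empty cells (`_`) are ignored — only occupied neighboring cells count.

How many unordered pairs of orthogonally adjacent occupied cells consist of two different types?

4

Scan each occupied cell's neighbors to the right and below so each pair is counted once.
From row 0: 0 unlike of 3 pairs (running 0/3).
From row 1: 1 unlike of 4 pairs (running 1/7).
From row 2: 1 unlike of 3 pairs (running 2/10).
From row 3: 1 unlike of 2 pairs (running 3/12).
From row 4: 0 unlike of 3 pairs (running 3/15).
From row 5: 1 unlike of 3 pairs (running 4/18).
From row 6: 0 unlike of 1 pairs (running 4/19).
Total adjacent occupied pairs: 19; unlike-type pairs: 4.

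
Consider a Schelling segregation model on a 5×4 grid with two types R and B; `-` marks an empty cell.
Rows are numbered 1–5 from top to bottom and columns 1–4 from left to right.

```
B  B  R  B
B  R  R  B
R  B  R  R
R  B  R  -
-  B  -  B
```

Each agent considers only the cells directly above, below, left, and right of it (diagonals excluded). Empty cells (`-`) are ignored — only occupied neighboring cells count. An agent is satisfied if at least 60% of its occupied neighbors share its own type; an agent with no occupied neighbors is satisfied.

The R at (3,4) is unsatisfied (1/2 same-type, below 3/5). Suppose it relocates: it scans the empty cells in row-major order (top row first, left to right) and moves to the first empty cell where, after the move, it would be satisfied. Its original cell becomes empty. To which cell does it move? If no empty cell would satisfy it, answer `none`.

none

Vacating (3,4). Empty cells in order:
  (4,4): 1/2 same-type → still unsatisfied.
  (5,1): 1/2 same-type → still unsatisfied.
  (5,3): 1/3 same-type → still unsatisfied.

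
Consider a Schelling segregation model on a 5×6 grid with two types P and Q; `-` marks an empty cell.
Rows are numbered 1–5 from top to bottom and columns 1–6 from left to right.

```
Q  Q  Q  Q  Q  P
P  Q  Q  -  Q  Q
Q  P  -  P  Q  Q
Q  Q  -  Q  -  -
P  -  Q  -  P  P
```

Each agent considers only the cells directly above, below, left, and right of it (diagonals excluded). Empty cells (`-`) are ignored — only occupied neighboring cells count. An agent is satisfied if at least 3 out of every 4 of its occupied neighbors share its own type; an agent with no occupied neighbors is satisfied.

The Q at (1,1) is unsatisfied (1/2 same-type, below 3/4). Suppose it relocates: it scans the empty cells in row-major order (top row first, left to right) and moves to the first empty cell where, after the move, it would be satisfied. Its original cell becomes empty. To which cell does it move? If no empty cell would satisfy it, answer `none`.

(2,4)

Vacating (1,1). Empty cells in order:
  (2,4): 3/4 same-type → satisfied — stop here.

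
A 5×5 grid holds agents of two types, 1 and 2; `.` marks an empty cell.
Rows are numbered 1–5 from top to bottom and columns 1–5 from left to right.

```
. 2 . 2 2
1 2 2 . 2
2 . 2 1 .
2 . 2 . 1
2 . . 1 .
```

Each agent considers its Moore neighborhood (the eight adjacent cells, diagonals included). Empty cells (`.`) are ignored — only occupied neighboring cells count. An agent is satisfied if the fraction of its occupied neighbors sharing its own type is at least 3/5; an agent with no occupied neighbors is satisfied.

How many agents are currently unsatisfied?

4

Row 1: (1,2)2 2/3 satisfied · (1,4)2 3/3 satisfied · (1,5)2 2/2 satisfied
Row 2: (2,1)1 0/3 not · (2,2)2 4/5 satisfied · (2,3)2 4/5 satisfied · (2,5)2 2/3 satisfied
Row 3: (3,1)2 2/3 satisfied · (3,3)2 3/4 satisfied · (3,4)1 1/5 not
Row 4: (4,1)2 2/2 satisfied · (4,3)2 1/3 not · (4,5)1 2/2 satisfied
Row 5: (5,1)2 1/1 satisfied · (5,4)1 1/2 not
Unsatisfied: (2,1), (3,4), (4,3), (5,4) — 4 in total.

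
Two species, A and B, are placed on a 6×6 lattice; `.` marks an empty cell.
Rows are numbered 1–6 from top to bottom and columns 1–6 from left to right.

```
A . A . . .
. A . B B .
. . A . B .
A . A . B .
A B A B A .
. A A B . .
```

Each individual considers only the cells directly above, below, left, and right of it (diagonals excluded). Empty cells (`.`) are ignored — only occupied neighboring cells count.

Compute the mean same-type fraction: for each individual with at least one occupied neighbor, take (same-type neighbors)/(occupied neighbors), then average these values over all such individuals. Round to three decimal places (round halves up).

(1,1)A — no occupied neighbors
(1,3)A — no occupied neighbors
(2,2)A — no occupied neighbors
(2,4)B 1/1
(2,5)B 2/2
(3,3)A 1/1
(3,5)B 2/2
(4,1)A 1/1
(4,3)A 2/2
(4,5)B 1/2
(5,1)A 1/2
(5,2)B 0/3
(5,3)A 2/4
(5,4)B 1/3
(5,5)A 0/2
(6,2)A 1/2
(6,3)A 2/3
(6,4)B 1/2
Sum over 15 individuals: 1/1 + 2/2 + 1/1 + 2/2 + 1/1 + 2/2 + 1/2 + 1/2 + 0/3 + 2/4 + 1/3 + 0/2 + 1/2 + 2/3 + 1/2 = 19/2; mean = 19/2 ÷ 15 = 19/30 = 0.633333… → 0.633.

0.633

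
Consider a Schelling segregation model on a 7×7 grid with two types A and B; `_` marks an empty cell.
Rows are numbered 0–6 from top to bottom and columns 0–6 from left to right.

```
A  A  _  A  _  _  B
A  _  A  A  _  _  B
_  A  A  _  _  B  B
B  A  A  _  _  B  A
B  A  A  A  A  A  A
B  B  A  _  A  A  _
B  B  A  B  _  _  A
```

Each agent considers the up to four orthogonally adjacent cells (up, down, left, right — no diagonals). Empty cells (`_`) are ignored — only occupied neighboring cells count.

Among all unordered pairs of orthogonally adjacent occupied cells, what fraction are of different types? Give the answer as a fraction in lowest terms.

9/41

Scan each occupied cell's neighbors to the right and below so each pair is counted once.
Row 0: A(0,0)–A(0,1)= A(0,0)–A(1,0)= A(0,3)–A(1,3)= B(0,6)–B(1,6)=  → 0/4 unlike.
Row 1: A(1,2)–A(1,3)= A(1,2)–A(2,2)= B(1,6)–B(2,6)=  → 0/3 unlike.
Row 2: A(2,1)–A(2,2)= A(2,1)–A(3,1)= A(2,2)–A(3,2)= B(2,5)–B(2,6)= B(2,5)–B(3,5)= B(2,6)–A(3,6)≠  → 1/6 unlike.
Row 3: B(3,0)–A(3,1)≠ B(3,0)–B(4,0)= A(3,1)–A(3,2)= A(3,1)–A(4,1)= A(3,2)–A(4,2)= B(3,5)–A(3,6)≠ B(3,5)–A(4,5)≠ A(3,6)–A(4,6)=  → 3/8 unlike.
Row 4: B(4,0)–A(4,1)≠ B(4,0)–B(5,0)= A(4,1)–A(4,2)= A(4,1)–B(5,1)≠ A(4,2)–A(4,3)= A(4,2)–A(5,2)= A(4,3)–A(4,4)= A(4,4)–A(4,5)= A(4,4)–A(5,4)= A(4,5)–A(4,6)= A(4,5)–A(5,5)=  → 2/11 unlike.
Row 5: B(5,0)–B(5,1)= B(5,0)–B(6,0)= B(5,1)–A(5,2)≠ B(5,1)–B(6,1)= A(5,2)–A(6,2)= A(5,4)–A(5,5)=  → 1/6 unlike.
Row 6: B(6,0)–B(6,1)= B(6,1)–A(6,2)≠ A(6,2)–B(6,3)≠  → 2/3 unlike.
Total adjacent occupied pairs: 41; unlike-type pairs: 9.
9/41 is already in lowest terms.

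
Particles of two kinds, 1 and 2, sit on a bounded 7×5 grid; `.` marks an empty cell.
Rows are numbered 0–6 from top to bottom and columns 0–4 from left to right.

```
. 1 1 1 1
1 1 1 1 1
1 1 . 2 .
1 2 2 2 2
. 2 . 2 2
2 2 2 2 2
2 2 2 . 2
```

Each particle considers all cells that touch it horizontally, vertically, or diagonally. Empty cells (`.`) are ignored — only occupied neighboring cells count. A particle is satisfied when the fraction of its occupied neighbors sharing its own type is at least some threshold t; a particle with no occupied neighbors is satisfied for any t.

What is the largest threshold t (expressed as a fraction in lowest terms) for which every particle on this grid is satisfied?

2/5

Row 0: (0,1)1 4/4 · (0,2)1 5/5 · (0,3)1 5/5 · (0,4)1 3/3
Row 1: (1,0)1 4/4 · (1,1)1 6/6 · (1,2)1 6/7 · (1,3)1 5/6 · (1,4)1 3/4
Row 2: (2,0)1 4/5 · (2,1)1 5/7 · (2,3)2 3/6
Row 3: (3,0)1 2/4 · (3,1)2 2/5 · (3,2)2 5/6 · (3,3)2 5/5 · (3,4)2 4/4
Row 4: (4,1)2 5/6 · (4,3)2 7/7 · (4,4)2 5/5
Row 5: (5,0)2 4/4 · (5,1)2 6/6 · (5,2)2 6/6 · (5,3)2 6/6 · (5,4)2 4/4
Row 6: (6,0)2 3/3 · (6,1)2 5/5 · (6,2)2 4/4 · (6,4)2 2/2
The smallest same-type fraction is 2/5 at (3,1), which reduces to 2/5. Any threshold above that leaves this particle unsatisfied.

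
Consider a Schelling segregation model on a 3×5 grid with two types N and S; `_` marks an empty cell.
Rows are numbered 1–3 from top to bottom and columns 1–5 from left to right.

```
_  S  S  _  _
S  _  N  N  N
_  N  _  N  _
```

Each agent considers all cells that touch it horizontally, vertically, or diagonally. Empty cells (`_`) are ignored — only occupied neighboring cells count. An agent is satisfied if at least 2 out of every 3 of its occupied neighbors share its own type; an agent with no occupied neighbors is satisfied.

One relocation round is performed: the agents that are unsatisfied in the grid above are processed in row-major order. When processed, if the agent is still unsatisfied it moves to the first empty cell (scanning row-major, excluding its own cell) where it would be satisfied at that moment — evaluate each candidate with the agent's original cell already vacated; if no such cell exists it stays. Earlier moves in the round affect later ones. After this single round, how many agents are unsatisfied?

1

Initially unsatisfied (in order): (1,3), (2,1), (2,3), (3,2).
  (1,3) → (1,1).
  (2,1): now satisfied by earlier moves; stays.
  (2,3): now satisfied by earlier moves; stays.
  (3,2) → (1,3).
Resulting grid:
S S N _ _
S _ N N N
_ _ _ N _
Unsatisfied now: (1,2).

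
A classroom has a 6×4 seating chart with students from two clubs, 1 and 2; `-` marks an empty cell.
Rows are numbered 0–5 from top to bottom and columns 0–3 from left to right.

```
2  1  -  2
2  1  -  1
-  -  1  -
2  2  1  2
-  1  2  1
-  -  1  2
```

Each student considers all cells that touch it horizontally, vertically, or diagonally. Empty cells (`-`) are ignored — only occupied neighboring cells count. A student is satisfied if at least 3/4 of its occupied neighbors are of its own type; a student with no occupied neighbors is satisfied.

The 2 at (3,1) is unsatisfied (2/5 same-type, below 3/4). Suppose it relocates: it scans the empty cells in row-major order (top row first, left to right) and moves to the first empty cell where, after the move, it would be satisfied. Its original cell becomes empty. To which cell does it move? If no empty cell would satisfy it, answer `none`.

Vacating (3,1). Empty cells in order:
  (0,2): 1/4 same-type → still unsatisfied.
  (1,2): 1/5 same-type → still unsatisfied.
  (2,0): 2/3 same-type → still unsatisfied.
  (2,1): 2/5 same-type → still unsatisfied.
  (2,3): 1/4 same-type → still unsatisfied.
  (4,0): 1/2 same-type → still unsatisfied.
  (5,0): 0/1 same-type → still unsatisfied.
  (5,1): 1/3 same-type → still unsatisfied.

none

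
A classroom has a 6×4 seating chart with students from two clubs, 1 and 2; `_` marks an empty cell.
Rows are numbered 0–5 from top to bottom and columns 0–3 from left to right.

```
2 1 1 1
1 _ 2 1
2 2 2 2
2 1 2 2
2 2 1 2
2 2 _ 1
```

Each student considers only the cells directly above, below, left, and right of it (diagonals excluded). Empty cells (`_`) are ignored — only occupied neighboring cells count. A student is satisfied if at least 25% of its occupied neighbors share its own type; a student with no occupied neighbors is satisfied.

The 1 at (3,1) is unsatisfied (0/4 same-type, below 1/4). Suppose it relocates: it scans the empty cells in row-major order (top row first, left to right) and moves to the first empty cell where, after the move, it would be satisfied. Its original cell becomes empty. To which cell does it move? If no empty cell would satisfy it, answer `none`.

(1,1)

Vacating (3,1). Empty cells in order:
  (1,1): 2/4 same-type → satisfied — stop here.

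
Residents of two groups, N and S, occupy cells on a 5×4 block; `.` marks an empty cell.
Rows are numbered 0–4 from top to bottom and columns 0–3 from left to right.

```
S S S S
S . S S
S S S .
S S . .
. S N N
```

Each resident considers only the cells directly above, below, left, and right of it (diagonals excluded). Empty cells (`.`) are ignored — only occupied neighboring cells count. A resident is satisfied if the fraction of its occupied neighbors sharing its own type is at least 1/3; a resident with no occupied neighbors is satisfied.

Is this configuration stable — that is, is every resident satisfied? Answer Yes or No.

(0,0)S 2/2 satisfied
(0,1)S 2/2 satisfied
(0,2)S 3/3 satisfied
(0,3)S 2/2 satisfied
(1,0)S 2/2 satisfied
(1,2)S 3/3 satisfied
(1,3)S 2/2 satisfied
(2,0)S 3/3 satisfied
(2,1)S 3/3 satisfied
(2,2)S 2/2 satisfied
(3,0)S 2/2 satisfied
(3,1)S 3/3 satisfied
(4,1)S 1/2 satisfied
(4,2)N 1/2 satisfied
(4,3)N 1/1 satisfied
All meet the threshold, so the configuration is stable.

Yes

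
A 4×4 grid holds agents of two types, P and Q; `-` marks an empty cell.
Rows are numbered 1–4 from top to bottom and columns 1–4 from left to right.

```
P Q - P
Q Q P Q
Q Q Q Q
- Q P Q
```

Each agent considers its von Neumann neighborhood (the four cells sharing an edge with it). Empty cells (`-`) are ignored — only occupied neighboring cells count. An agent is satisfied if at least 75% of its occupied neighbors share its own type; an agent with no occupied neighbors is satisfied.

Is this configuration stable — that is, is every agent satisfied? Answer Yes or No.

No

(1,1)P 0/2 unhappy
(1,2)Q 1/2 unhappy
(1,4)P 0/1 unhappy
(2,1)Q 2/3 unhappy
(2,2)Q 3/4 ok
(2,3)P 0/3 unhappy
(2,4)Q 1/3 unhappy
(3,1)Q 2/2 ok
(3,2)Q 4/4 ok
(3,3)Q 2/4 unhappy
(3,4)Q 3/3 ok
(4,2)Q 1/2 unhappy
(4,3)P 0/3 unhappy
(4,4)Q 1/2 unhappy
For instance (1,1) has only 0/2 same-type neighbors, below 3/4.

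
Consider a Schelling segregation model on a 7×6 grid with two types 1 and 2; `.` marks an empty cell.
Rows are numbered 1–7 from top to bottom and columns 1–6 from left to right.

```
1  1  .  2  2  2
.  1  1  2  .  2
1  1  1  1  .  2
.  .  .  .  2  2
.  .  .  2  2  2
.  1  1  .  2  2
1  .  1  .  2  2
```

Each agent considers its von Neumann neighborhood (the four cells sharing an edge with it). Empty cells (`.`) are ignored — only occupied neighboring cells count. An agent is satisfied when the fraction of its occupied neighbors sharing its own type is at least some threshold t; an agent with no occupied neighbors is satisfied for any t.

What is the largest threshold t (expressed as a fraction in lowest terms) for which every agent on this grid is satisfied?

Row 1: (1,1)1 1/1 · (1,2)1 2/2 · (1,4)2 2/2 · (1,5)2 2/2 · (1,6)2 2/2
Row 2: (2,2)1 3/3 · (2,3)1 2/3 · (2,4)2 1/3 · (2,6)2 2/2
Row 3: (3,1)1 1/1 · (3,2)1 3/3 · (3,3)1 3/3 · (3,4)1 1/2 · (3,6)2 2/2
Row 4: (4,5)2 2/2 · (4,6)2 3/3
Row 5: (5,4)2 1/1 · (5,5)2 4/4 · (5,6)2 3/3
Row 6: (6,2)1 1/1 · (6,3)1 2/2 · (6,5)2 3/3 · (6,6)2 3/3
Row 7: (7,1)1 — no occupied neighbors · (7,3)1 1/1 · (7,5)2 2/2 · (7,6)2 2/2
The smallest same-type fraction is 1/3 at (2,4), which reduces to 1/3. Any threshold above that leaves this agent unsatisfied.

1/3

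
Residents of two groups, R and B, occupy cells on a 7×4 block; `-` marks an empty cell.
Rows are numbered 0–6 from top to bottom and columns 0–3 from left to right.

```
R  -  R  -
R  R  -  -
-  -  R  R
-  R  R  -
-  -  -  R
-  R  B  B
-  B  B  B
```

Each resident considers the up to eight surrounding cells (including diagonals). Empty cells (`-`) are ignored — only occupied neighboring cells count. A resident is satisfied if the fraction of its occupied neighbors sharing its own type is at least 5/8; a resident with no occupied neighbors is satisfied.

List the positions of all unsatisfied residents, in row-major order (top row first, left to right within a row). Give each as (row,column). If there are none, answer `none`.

(0,0)R 2/2 ✓
(0,2)R 1/1 ✓
(1,0)R 2/2 ✓
(1,1)R 4/4 ✓
(2,2)R 4/4 ✓
(2,3)R 2/2 ✓
(3,1)R 2/2 ✓
(3,2)R 4/4 ✓
(4,3)R 1/3 ✗
(5,1)R 0/3 ✗
(5,2)B 4/6 ✓
(5,3)B 3/4 ✓
(6,1)B 2/3 ✓
(6,2)B 4/5 ✓
(6,3)B 3/3 ✓

(4,3), (5,1)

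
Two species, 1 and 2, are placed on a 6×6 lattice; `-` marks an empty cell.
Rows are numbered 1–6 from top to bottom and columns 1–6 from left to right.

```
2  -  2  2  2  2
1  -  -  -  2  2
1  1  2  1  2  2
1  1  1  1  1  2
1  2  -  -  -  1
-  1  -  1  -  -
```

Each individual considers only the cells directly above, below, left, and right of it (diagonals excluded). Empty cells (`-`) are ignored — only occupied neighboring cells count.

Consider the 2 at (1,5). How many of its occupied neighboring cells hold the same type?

3

Occupied neighbors of (1,5): (2,5)=2, (1,4)=2, (1,6)=2.
Same type (2): 3 of 3.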